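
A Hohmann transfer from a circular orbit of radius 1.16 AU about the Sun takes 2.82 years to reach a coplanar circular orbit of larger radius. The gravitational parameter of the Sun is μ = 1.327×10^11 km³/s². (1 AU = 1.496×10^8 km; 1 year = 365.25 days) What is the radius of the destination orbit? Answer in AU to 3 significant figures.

r₂ = 5.18 AU

In km: r₁ = 1.16 × 1.496×10^8 = 1.73536×10^8 km.
Transfer time t = 2.82 years × 365.25 × 86400 s = 8.8992432×10^7 s, and t = π√(a_t³/μ).
So a_t = (μ t²/π²)^(1/3) = (1.327×10^11 × (8.8992432×10^7)² / π²)^(1/3) = 4.7398×10^8 km.
Since a_t = (r₁ + r₂)/2, r₂ = 2a_t − r₁ = 2×4.7398×10^8 − 1.73536×10^8 = 7.74424×10^8 km.
In AU: r₂ = 7.74424×10^8 / 1.496×10^8 = 5.18 AU.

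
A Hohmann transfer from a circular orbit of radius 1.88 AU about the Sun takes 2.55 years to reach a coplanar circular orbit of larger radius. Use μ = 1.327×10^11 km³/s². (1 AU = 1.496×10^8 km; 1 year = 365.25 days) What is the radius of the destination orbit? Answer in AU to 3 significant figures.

r₂ = 4.05 AU

In km: r₁ = 1.88 × 1.496×10^8 = 2.81248×10^8 km.
Transfer time t = 2.55 years × 365.25 × 86400 s = 8.047188×10^7 s, and t = π√(a_t³/μ).
So a_t = (μ t²/π²)^(1/3) = (1.327×10^11 × (8.047188×10^7)² / π²)^(1/3) = 4.4322×10^8 km.
Since a_t = (r₁ + r₂)/2, r₂ = 2a_t − r₁ = 2×4.4322×10^8 − 2.81248×10^8 = 6.05192×10^8 km.
In AU: r₂ = 6.05192×10^8 / 1.496×10^8 = 4.05 AU.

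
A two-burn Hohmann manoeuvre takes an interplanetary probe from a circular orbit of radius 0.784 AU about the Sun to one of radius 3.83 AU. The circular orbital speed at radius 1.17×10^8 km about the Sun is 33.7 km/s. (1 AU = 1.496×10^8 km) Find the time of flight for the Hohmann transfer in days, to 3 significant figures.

From the circular-orbit relation v² = μ/r at r = 1.17×10^8 km: μ = v²r = (33.7)² × 1.17×10^8 = 1.32876×10^11 km³/s².
In km: r₁ = 0.784 × 1.496×10^8 = 1.172864×10^8 km; r₂ = 3.83 × 1.496×10^8 = 5.72968×10^8 km.
Semi-major axis of the transfer orbit: a_t = (1.172864×10^8 + 5.72968×10^8)/2 = 3.451272×10^8 km.
By Kepler's third law the transfer-orbit period is T = 2π√(a_t³/μ), so t = T/2 = 5.526×10^7 s.
Converting: 5.526×10^7 s ÷ 86400 s/day = 640 days.

t = 640 days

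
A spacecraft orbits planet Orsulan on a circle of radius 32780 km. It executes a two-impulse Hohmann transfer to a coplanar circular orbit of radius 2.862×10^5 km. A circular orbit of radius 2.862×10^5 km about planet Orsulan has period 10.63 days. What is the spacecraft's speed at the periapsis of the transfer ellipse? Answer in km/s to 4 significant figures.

From Kepler's third law T² = 4π²r³/μ at r = 2.862×10^5 km, T = 10.63 days = 10.63 × 86400 s = 9.18432×10^5 s: μ = 4π²r³/T² = 1.09717×10^6 km³/s².
The Hohmann ellipse has a_t = (r₁ + r₂)/2 = 1.5949×10^5 km.
At periapsis, r = 32780 km.
Applying v² = μ(2/r − 1/a_t): v = 7.750 km/s.

v = 7.750 km/s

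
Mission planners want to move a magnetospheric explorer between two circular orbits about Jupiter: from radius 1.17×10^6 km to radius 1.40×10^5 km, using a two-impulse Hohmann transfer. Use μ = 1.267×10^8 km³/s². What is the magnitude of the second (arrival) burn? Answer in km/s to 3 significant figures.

Transfer-ellipse semi-major axis a_t = (r₁ + r₂)/2 = (1.170×10^6 + 1.400×10^5)/2 = 6.550×10^5 km.
Circular speed at r = 1.400×10^5 km: v_c = √(μ/r) = 30.083 km/s.
Vis-viva on the transfer ellipse at r = 1.400×10^5 km gives v_t = √[μ(2/r − 1/a_t)] = 40.207 km/s.
Δv₂ = |v_t − v_c| = |40.207 − 30.083| = 10.12 km/s.

Δv₂ = 10.1 km/s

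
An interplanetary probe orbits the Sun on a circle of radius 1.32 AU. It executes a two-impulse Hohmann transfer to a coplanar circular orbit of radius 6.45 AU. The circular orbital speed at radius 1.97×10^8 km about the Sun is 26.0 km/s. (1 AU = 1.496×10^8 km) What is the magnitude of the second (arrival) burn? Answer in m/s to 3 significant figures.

From the circular-orbit relation v² = μ/r at r = 1.97×10^8 km: μ = v²r = (26.0)² × 1.97×10^8 = 1.33172×10^11 km³/s².
In km: r₁ = 1.32 × 1.496×10^8 = 1.97472×10^8 km; r₂ = 6.45 × 1.496×10^8 = 9.6492×10^8 km.
Transfer-ellipse semi-major axis a_t = (r₁ + r₂)/2 = (1.97472×10^8 + 9.6492×10^8)/2 = 5.81196×10^8 km.
On the circular orbit at r = 9.6492×10^8 km, v_c = √(μ/r) = 11.748 km/s.
Transfer-orbit speed at the same r (vis-viva, a = a_t): v_t = √[μ(2/r − 1/a_t)] = 6.8478 km/s.
Δv₂ = |v_t − v_c| = |6.8478 − 11.748| = 4.900 km/s.

Δv₂ = 4900 m/s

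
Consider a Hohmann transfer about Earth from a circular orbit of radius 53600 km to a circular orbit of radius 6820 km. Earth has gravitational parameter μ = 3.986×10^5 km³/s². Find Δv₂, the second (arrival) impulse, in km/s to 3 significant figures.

Δv₂ = 2.54 km/s

The Hohmann ellipse has a_t = (r₁ + r₂)/2 = 30210 km.
On the circular orbit at r = 6820 km, v_c = √(μ/r) = 7.6450 km/s.
Vis-viva on the transfer ellipse at r = 6820 km gives v_t = √[μ(2/r − 1/a_t)] = 10.183 km/s.
Δv₂ = |v_t − v_c| = |10.183 − 7.6450| = 2.538 km/s.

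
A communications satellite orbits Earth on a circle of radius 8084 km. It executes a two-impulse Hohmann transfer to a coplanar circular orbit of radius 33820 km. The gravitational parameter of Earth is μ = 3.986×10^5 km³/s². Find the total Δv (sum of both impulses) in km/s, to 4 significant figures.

Δv = 3.200 km/s

Transfer-ellipse semi-major axis a_t = (r₁ + r₂)/2 = (8084 + 33820)/2 = 20952 km.
At r₁ the circular-orbit speed is v₁ = √(μ/r₁) = 7.022 km/s.
On the transfer ellipse at r₁, v² = μ(2/r − 1/a) gives v_p = √[μ(2/r₁ − 1/a_t)] = 8.921 km/s.
First burn Δv₁ = |v_p − v₁| = 1.899 km/s.
Circular speed at r₂: v₂ = √(μ/r₂) = 3.433 km/s.
Transfer-orbit speed at r₂: v_a = √[μ(2/r₂ − 1/a_t)] = 2.132 km/s.
Second burn Δv₂ = |v₂ − v_a| = 1.301 km/s.
Δv = Δv₁ + Δv₂ = 1.899 + 1.301 = 3.200 km/s.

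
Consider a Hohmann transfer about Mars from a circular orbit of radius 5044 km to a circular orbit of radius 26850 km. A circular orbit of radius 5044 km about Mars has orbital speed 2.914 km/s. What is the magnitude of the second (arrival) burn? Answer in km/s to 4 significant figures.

From the circular-orbit relation v² = μ/r at r = 5044 km: μ = v²r = (2.914)² × 5044 = 42830.6 km³/s².
Semi-major axis of the transfer orbit: a_t = (5044 + 26850)/2 = 15947 km.
On the circular orbit at r = 26850 km, v_c = √(μ/r) = 1.263 km/s.
Transfer-orbit speed at the same r (vis-viva, a = a_t): v_t = √[μ(2/r − 1/a_t)] = 0.7103 km/s.
Δv₂ = |v_t − v_c| = |0.7103 − 1.263| = 0.5527 km/s.

Δv₂ = 0.5527 km/s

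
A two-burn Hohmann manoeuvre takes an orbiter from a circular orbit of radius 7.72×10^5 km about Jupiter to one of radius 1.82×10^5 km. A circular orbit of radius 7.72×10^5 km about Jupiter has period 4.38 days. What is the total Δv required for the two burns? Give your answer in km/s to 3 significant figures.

Δv = 12.1 km/s

From Kepler's third law T² = 4π²r³/μ at r = 7.72×10^5 km, T = 4.38 days = 4.38 × 86400 s = 3.78432×10^5 s: μ = 4π²r³/T² = 1.26834×10^8 km³/s².
Semi-major axis of the transfer orbit: a_t = (7.720×10^5 + 1.820×10^5)/2 = 4.770×10^5 km.
Circular speed at r₁: v₁ = √(μ/r₁) = √(1.26834×10^8/7.720×10^5) = 12.8177 km/s.
Transfer-orbit speed at r₁ (v² = μ(2/r − 1/a)): v_a = √[μ(2/r₁ − 1/a_t)] = 7.91746 km/s.
First burn Δv₁ = |v_a − v₁| = 4.9002 km/s.
At r₂, v₂ = √(μ/r₂) = 26.39868 km/s.
Transfer-orbit speed at r₂: v_p = √[μ(2/r₂ − 1/a_t)] = 33.58395 km/s.
Second burn Δv₂ = |v₂ − v_p| = 7.1853 km/s.
Δv = Δv₁ + Δv₂ = 4.9002 + 7.1853 = 12.09 km/s.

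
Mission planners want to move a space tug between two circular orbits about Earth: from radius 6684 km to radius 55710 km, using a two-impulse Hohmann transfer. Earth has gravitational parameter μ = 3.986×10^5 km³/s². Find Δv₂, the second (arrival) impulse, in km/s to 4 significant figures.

Δv₂ = 1.437 km/s

Semi-major axis of the transfer orbit: a_t = (6684 + 55710)/2 = 31197 km.
Circular speed at r = 55710 km: v_c = √(μ/r) = 2.675 km/s.
Transfer-orbit speed at the same r (vis-viva, a = a_t): v_t = √[μ(2/r − 1/a_t)] = 1.238 km/s.
Δv₂ = |v_t − v_c| = |1.238 − 2.675| = 1.437 km/s.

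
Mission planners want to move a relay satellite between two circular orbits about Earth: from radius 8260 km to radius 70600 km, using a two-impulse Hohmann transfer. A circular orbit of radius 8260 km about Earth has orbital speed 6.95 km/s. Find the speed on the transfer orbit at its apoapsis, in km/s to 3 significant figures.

From the circular-orbit relation v² = μ/r at r = 8260 km: μ = v²r = (6.95)² × 8260 = 3.98979×10^5 km³/s².
Transfer-ellipse semi-major axis a_t = (r₁ + r₂)/2 = (8260 + 70600)/2 = 39430 km.
The apoapsis of the transfer ellipse is at r = 70600 km.
Vis-viva: v = √[μ(2/r − 1/a_t)] = √[3.98979×10^5 × (2/70600 − 1/39430)] = 1.088 km/s.

v = 1.09 km/s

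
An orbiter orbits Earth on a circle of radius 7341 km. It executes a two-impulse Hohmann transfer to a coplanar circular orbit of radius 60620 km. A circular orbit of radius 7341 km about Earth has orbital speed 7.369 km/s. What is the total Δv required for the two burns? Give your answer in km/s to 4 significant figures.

From the circular-orbit relation v² = μ/r at r = 7341 km: μ = v²r = (7.369)² × 7341 = 3.98632×10^5 km³/s².
Semi-major axis of the transfer orbit: a_t = (7341 + 60620)/2 = 33980.5 km.
At r₁ the circular-orbit speed is v₁ = √(μ/r₁) = 7.3690 km/s.
Transfer-orbit speed at r₁ (vis-viva equation): v_p = √[μ(2/r₁ − 1/a_t)] = 9.8424 km/s.
First burn Δv₁ = |v_p − v₁| = 2.4734 km/s.
Circular speed at r₂: v₂ = √(μ/r₂) = 2.5644 km/s.
Transfer-orbit speed at r₂: v_a = √[μ(2/r₂ − 1/a_t)] = 1.1919 km/s.
Second burn Δv₂ = |v₂ − v_a| = 1.3725 km/s.
Total Δv = Δv₁ + Δv₂ = 3.846 km/s.

Δv = 3.846 km/s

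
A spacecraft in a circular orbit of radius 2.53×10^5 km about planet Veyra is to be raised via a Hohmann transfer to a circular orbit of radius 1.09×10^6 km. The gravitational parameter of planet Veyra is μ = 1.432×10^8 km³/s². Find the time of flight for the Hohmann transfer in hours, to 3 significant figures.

Semi-major axis of the transfer orbit: a_t = (2.530×10^5 + 1.090×10^6)/2 = 6.715×10^5 km.
Transfer time t = π√(a_t³/μ) = π√((6.715×10^5)³ / 1.432×10^8) = 1.445×10^5 s.
Converting: 1.445×10^5 s ÷ 3600 s/hour = 40.1 hours.

t = 40.1 hours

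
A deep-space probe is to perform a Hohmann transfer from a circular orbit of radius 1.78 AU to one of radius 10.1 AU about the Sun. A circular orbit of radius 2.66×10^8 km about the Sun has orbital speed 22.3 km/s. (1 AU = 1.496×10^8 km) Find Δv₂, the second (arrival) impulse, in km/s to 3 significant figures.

From the circular-orbit relation v² = μ/r at r = 2.66×10^8 km: μ = v²r = (22.3)² × 2.66×10^8 = 1.32279×10^11 km³/s².
In km: r₁ = 1.78 × 1.496×10^8 = 2.66288×10^8 km; r₂ = 10.1 × 1.496×10^8 = 1.51096×10^9 km.
The Hohmann ellipse has a_t = (r₁ + r₂)/2 = 8.88624×10^8 km.
On the circular orbit at r = 1.51096×10^9 km, v_c = √(μ/r) = 9.357 km/s.
Transfer-orbit speed at the same r (vis-viva, a = a_t): v_t = √[μ(2/r − 1/a_t)] = 5.122 km/s.
Δv₂ = |v_t − v_c| = |5.122 − 9.357| = 4.235 km/s.

Δv₂ = 4.23 km/s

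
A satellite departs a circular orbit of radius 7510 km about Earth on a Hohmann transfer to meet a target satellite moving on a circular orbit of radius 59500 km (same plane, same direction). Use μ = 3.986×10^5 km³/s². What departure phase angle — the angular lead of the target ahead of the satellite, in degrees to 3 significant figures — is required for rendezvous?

The Hohmann ellipse has a_t = (r₁ + r₂)/2 = 33505 km.
Transfer time t = π√(a_t³/μ) = 30517 s.
The target's mean motion on its circular orbit is ω₂ = √(μ/r₂³) = 4.3500×10^-5 rad/s.
Angle swept by the target during transfer: ω₂·t = 1.3275 rad = 76.06°.
Arrival is 180° from departure on the ellipse, so φ = 180° − 76.06° = 104°.

φ = 104°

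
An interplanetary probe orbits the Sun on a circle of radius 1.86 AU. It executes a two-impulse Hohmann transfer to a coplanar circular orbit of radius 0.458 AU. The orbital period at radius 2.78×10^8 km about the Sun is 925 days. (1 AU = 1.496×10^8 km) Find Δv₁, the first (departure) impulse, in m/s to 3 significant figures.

From Kepler's third law T² = 4π²r³/μ at r = 2.78×10^8 km, T = 925 days = 925 × 86400 s = 7.992×10^7 s: μ = 4π²r³/T² = 1.32795×10^11 km³/s².
In km: r₁ = 1.86 × 1.496×10^8 = 2.78256×10^8 km; r₂ = 0.458 × 1.496×10^8 = 6.85168×10^7 km.
Semi-major axis of the transfer orbit: a_t = (2.78256×10^8 + 6.85168×10^7)/2 = 1.733864×10^8 km.
Circular speed at r = 2.78256×10^8 km: v_c = √(μ/r) = 21.846 km/s.
Vis-viva on the transfer ellipse at r = 2.78256×10^8 km gives v_t = √[μ(2/r − 1/a_t)] = 13.733 km/s.
Δv₁ = |v_t − v_c| = |13.733 − 21.846| = 8.113 km/s.

Δv₁ = 8110 m/s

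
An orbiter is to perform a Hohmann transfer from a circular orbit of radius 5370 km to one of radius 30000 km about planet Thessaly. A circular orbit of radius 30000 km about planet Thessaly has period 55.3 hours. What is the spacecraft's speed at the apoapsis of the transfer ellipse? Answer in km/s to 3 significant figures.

v = 0.522 km/s

From Kepler's third law T² = 4π²r³/μ at r = 30000 km, T = 55.3 hours = 55.3 × 3600 s = 1.9908×10^5 s: μ = 4π²r³/T² = 26894.8 km³/s².
Semi-major axis of the transfer orbit: a_t = (5370 + 30000)/2 = 17685 km.
The apoapsis of the transfer ellipse is at r = 30000 km.
Applying v² = μ(2/r − 1/a_t): v = 0.5217 km/s.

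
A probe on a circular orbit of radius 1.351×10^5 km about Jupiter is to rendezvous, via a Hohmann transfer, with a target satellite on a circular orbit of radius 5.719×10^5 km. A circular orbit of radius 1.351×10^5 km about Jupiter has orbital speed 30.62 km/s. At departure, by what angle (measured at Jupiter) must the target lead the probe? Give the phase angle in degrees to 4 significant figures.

φ = 92.53°

From the circular-orbit relation v² = μ/r at r = 1.351×10^5 km: μ = v²r = (30.62)² × 1.351×10^5 = 1.26668×10^8 km³/s².
The Hohmann ellipse has a_t = (r₁ + r₂)/2 = 3.535×10^5 km.
Transfer time t = π√(a_t³/μ) = 58668 s.
Target angular speed ω₂ = √(μ/r₂³) = 2.6023×10^-5 rad/s.
Angle swept by the target during transfer: ω₂·t = 1.5267 rad = 87.47°.
The probe traverses 180° on the transfer ellipse, so the target must lead by 180° − 87.47° = 92.53°.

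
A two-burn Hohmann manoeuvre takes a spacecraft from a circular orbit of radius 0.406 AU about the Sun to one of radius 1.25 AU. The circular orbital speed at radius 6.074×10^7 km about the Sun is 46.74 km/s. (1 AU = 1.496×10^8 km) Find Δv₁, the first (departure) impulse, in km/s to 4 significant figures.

Δv₁ = 10.69 km/s

From the circular-orbit relation v² = μ/r at r = 6.074×10^7 km: μ = v²r = (46.74)² × 6.074×10^7 = 1.32694×10^11 km³/s².
In km: r₁ = 0.406 × 1.496×10^8 = 6.07376×10^7 km; r₂ = 1.25 × 1.496×10^8 = 1.870×10^8 km.
Semi-major axis of the transfer orbit: a_t = (6.07376×10^7 + 1.870×10^8)/2 = 1.238688×10^8 km.
Circular speed at r = 6.07376×10^7 km: v_c = √(μ/r) = 46.74 km/s.
Transfer-orbit speed at the same r (vis-viva, a = a_t): v_t = √[μ(2/r − 1/a_t)] = 57.43 km/s.
Δv₁ = |v_t − v_c| = |57.43 − 46.74| = 10.69 km/s.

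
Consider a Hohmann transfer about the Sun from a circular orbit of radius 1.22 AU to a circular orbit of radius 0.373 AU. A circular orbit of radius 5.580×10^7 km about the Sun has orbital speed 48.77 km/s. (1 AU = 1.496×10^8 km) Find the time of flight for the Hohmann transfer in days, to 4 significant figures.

From the circular-orbit relation v² = μ/r at r = 5.580×10^7 km: μ = v²r = (48.77)² × 5.580×10^7 = 1.32721×10^11 km³/s².
In km: r₁ = 1.22 × 1.496×10^8 = 1.82512×10^8 km; r₂ = 0.373 × 1.496×10^8 = 5.58008×10^7 km.
The Hohmann ellipse has a_t = (r₁ + r₂)/2 = 1.191564×10^8 km.
Half the transfer-orbit period gives t = π√(a_t³/μ) = 1.1216×10^7 s.
Converting: 1.1216×10^7 s ÷ 86400 s/day = 129.8 days.

t = 129.8 days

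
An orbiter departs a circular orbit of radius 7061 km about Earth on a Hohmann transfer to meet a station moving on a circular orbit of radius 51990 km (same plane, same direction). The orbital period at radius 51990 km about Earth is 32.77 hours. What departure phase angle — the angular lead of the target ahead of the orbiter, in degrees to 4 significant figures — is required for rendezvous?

From Kepler's third law T² = 4π²r³/μ at r = 51990 km, T = 32.77 hours = 32.77 × 3600 s = 1.17972×10^5 s: μ = 4π²r³/T² = 3.98622×10^5 km³/s².
Semi-major axis of the transfer orbit: a_t = (7061 + 51990)/2 = 29525.5 km.
The half-period of the transfer ellipse is t = π√(a_t³/μ) = 25244.4 s.
Target angular speed ω₂ = √(μ/r₂³) = 5.32600×10^-5 rad/s.
Angle swept by the target during transfer: ω₂·t = 1.34452 rad = 77.04°.
Arrival is 180° from departure on the ellipse, so φ = 180° − 77.04° = 103.0°.

φ = 103.0°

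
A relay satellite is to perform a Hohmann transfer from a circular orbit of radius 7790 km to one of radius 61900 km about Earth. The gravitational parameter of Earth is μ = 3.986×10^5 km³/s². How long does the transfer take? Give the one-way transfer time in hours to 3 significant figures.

t = 8.99 hours

Semi-major axis of the transfer orbit: a_t = (7790 + 61900)/2 = 34845 km.
By Kepler's third law the transfer-orbit period is T = 2π√(a_t³/μ), so t = T/2 = 32370 s.
Converting: 32370 s ÷ 3600 s/hour = 8.99 hours.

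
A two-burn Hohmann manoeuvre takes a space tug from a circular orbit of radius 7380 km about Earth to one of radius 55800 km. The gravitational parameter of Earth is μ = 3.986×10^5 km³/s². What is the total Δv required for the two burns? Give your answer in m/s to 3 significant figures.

Δv = 3800 m/s

Semi-major axis of the transfer orbit: a_t = (7380 + 55800)/2 = 31590 km.
Circular speed at r₁: v₁ = √(μ/r₁) = √(3.986×10^5/7380) = 7.349 km/s.
Transfer-orbit speed at r₁ (v² = μ(2/r − 1/a)): v_p = √[μ(2/r₁ − 1/a_t)] = 9.767 km/s.
First burn Δv₁ = |v_p − v₁| = 2.418 km/s.
Circular speed at r₂: v₂ = √(μ/r₂) = 2.673 km/s.
Transfer-orbit speed at r₂: v_a = √[μ(2/r₂ − 1/a_t)] = 1.292 km/s.
Second burn Δv₂ = |v₂ − v_a| = 1.381 km/s.
Total Δv = Δv₁ + Δv₂ = 3.799 km/s.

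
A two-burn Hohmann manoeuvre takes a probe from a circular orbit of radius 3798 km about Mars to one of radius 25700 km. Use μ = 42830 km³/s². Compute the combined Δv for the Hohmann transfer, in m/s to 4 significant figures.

Semi-major axis of the transfer orbit: a_t = (3798 + 25700)/2 = 14749 km.
Circular speed at r₁: v₁ = √(μ/r₁) = √(42830/3798) = 3.358 km/s.
On the transfer ellipse at r₁, vis-viva gives v_p = √[μ(2/r₁ − 1/a_t)] = 4.433 km/s.
First burn Δv₁ = |v_p − v₁| = 1.075 km/s.
Circular speed at r₂: v₂ = √(μ/r₂) = 1.291 km/s.
Transfer-orbit speed at r₂: v_a = √[μ(2/r₂ − 1/a_t)] = 0.6551 km/s.
Second burn Δv₂ = |v₂ − v_a| = 0.6359 km/s.
Total Δv = Δv₁ + Δv₂ = 1.711 km/s.

Δv = 1711 m/s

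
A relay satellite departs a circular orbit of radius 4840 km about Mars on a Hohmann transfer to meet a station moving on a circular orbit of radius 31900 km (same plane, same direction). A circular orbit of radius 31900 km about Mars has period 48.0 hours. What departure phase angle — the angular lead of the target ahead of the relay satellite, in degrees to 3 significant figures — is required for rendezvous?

φ = 101°

From Kepler's third law T² = 4π²r³/μ at r = 31900 km, T = 48.0 hours = 48.0 × 3600 s = 1.728×10^5 s: μ = 4π²r³/T² = 42918.5 km³/s².
Semi-major axis of the transfer orbit: a_t = (4840 + 31900)/2 = 18370 km.
Transfer time t = π√(a_t³/μ) = 37756.5 s.
The target's mean motion on its circular orbit is ω₂ = √(μ/r₂³) = 3.63610×10^-5 rad/s.
Angle swept by the target during transfer: ω₂·t = 1.3729 rad = 78.66°.
The relay satellite traverses 180° on the transfer ellipse, so the target must lead by 180° − 78.66° = 101°.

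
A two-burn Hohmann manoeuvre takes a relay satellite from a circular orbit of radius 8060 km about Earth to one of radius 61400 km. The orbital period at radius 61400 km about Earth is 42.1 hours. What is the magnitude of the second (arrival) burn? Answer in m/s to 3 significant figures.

Δv₂ = 1320 m/s

From Kepler's third law T² = 4π²r³/μ at r = 61400 km, T = 42.1 hours = 42.1 × 3600 s = 1.5156×10^5 s: μ = 4π²r³/T² = 3.97828×10^5 km³/s².
Transfer-ellipse semi-major axis a_t = (r₁ + r₂)/2 = (8060 + 61400)/2 = 34730 km.
Circular speed at r = 61400 km: v_c = √(μ/r) = 2.545 km/s.
Vis-viva on the transfer ellipse at r = 61400 km gives v_t = √[μ(2/r − 1/a_t)] = 1.226 km/s.
Δv₂ = |v_t − v_c| = |1.226 − 2.545| = 1.319 km/s.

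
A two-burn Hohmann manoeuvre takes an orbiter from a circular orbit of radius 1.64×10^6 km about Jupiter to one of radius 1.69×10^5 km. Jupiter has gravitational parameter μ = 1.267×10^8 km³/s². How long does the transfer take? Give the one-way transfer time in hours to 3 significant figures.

t = 66.7 hours

Transfer-ellipse semi-major axis a_t = (r₁ + r₂)/2 = (1.640×10^6 + 1.690×10^5)/2 = 9.045×10^5 km.
Half the transfer-orbit period gives t = π√(a_t³/μ) = 2.401×10^5 s.
Converting: 2.401×10^5 s ÷ 3600 s/hour = 66.7 hours.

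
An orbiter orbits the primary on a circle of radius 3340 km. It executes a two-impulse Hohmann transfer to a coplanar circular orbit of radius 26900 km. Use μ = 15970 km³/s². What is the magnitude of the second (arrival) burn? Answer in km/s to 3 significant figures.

Δv₂ = 0.408 km/s

Transfer-ellipse semi-major axis a_t = (r₁ + r₂)/2 = (3340 + 26900)/2 = 15120 km.
Circular speed at r = 26900 km: v_c = √(μ/r) = 0.7705 km/s.
Transfer-orbit speed at the same r (vis-viva, a = a_t): v_t = √[μ(2/r − 1/a_t)] = 0.3621 km/s.
Δv₂ = |v_t − v_c| = |0.3621 − 0.7705| = 0.4084 km/s.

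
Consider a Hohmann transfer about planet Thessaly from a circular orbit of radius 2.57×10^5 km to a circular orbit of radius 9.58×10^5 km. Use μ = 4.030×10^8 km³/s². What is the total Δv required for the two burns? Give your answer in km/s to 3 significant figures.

Δv = 17.3 km/s

Semi-major axis of the transfer orbit: a_t = (2.570×10^5 + 9.580×10^5)/2 = 6.075×10^5 km.
At r₁ the circular-orbit speed is v₁ = √(μ/r₁) = 39.60 km/s.
Transfer-orbit speed at r₁ (v² = μ(2/r − 1/a)): v_p = √[μ(2/r₁ − 1/a_t)] = 49.73 km/s.
First burn Δv₁ = |v_p − v₁| = 10.13 km/s.
At r₂, v₂ = √(μ/r₂) = 20.51 km/s.
Transfer-orbit speed at r₂: v_a = √[μ(2/r₂ − 1/a_t)] = 13.34 km/s.
Second burn Δv₂ = |v₂ − v_a| = 7.170 km/s.
Δv = Δv₁ + Δv₂ = 10.13 + 7.170 = 17.30 km/s.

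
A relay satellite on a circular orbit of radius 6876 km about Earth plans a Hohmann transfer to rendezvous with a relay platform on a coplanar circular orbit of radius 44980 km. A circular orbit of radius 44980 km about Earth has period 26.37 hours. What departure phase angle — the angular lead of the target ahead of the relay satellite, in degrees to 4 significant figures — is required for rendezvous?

From Kepler's third law T² = 4π²r³/μ at r = 44980 km, T = 26.37 hours = 26.37 × 3600 s = 94932 s: μ = 4π²r³/T² = 3.98651×10^5 km³/s².
Transfer-ellipse semi-major axis a_t = (r₁ + r₂)/2 = (6876 + 44980)/2 = 25928 km.
The half-period of the transfer ellipse is t = π√(a_t³/μ) = 20770 s.
Target angular speed ω₂ = √(μ/r₂³) = 6.619×10^-5 rad/s.
Angle swept by the target during transfer: ω₂·t = 1.375 rad = 78.78°.
The relay satellite traverses 180° on the transfer ellipse, so the target must lead by 180° − 78.78° = 101.2°.

φ = 101.2°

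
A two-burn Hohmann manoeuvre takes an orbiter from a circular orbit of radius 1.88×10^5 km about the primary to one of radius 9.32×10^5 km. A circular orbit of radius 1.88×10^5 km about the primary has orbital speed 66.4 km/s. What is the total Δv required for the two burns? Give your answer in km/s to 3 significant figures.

Δv = 31.8 km/s

From the circular-orbit relation v² = μ/r at r = 1.88×10^5 km: μ = v²r = (66.4)² × 1.88×10^5 = 8.28884×10^8 km³/s².
Semi-major axis of the transfer orbit: a_t = (1.880×10^5 + 9.320×10^5)/2 = 5.600×10^5 km.
At r₁ the circular-orbit speed is v₁ = √(μ/r₁) = 66.40 km/s.
Transfer-orbit speed at r₁ (vis-viva): v_p = √[μ(2/r₁ − 1/a_t)] = 85.66 km/s.
First burn Δv₁ = |v_p − v₁| = 19.26 km/s.
Circular speed at r₂: v₂ = √(μ/r₂) = 29.82 km/s.
Transfer-orbit speed at r₂: v_a = √[μ(2/r₂ − 1/a_t)] = 17.28 km/s.
Second burn Δv₂ = |v₂ − v_a| = 12.54 km/s.
Total Δv = Δv₁ + Δv₂ = 31.80 km/s.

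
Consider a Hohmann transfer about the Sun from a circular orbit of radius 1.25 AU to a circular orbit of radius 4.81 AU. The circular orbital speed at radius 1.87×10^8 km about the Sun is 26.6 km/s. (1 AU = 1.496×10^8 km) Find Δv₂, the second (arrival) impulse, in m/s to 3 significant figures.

From the circular-orbit relation v² = μ/r at r = 1.87×10^8 km: μ = v²r = (26.6)² × 1.87×10^8 = 1.32314×10^11 km³/s².
In km: r₁ = 1.25 × 1.496×10^8 = 1.870×10^8 km; r₂ = 4.81 × 1.496×10^8 = 7.19576×10^8 km.
Transfer-ellipse semi-major axis a_t = (r₁ + r₂)/2 = (1.870×10^8 + 7.19576×10^8)/2 = 4.53288×10^8 km.
Circular speed at r = 7.19576×10^8 km: v_c = √(μ/r) = 13.5601 km/s.
Vis-viva on the transfer ellipse at r = 7.19576×10^8 km gives v_t = √[μ(2/r − 1/a_t)] = 8.70959 km/s.
Δv₂ = |v_t − v_c| = |8.70959 − 13.5601| = 4.851 km/s.

Δv₂ = 4850 m/s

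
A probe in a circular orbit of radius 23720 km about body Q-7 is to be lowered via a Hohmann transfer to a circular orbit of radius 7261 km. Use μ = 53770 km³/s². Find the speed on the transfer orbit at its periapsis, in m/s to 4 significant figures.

The Hohmann ellipse has a_t = (r₁ + r₂)/2 = 15490.5 km.
At periapsis, r = 7261 km.
Applying v² = μ(2/r − 1/a_t): v = 3.367 km/s.

v = 3367 m/s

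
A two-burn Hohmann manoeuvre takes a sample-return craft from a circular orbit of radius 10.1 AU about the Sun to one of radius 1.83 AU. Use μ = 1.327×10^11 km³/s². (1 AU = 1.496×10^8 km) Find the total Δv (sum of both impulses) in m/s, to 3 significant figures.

In km: r₁ = 10.1 × 1.496×10^8 = 1.51096×10^9 km; r₂ = 1.83 × 1.496×10^8 = 2.73768×10^8 km.
Semi-major axis of the transfer orbit: a_t = (1.51096×10^9 + 2.73768×10^8)/2 = 8.92364×10^8 km.
Circular speed at r₁: v₁ = √(μ/r₁) = √(1.327×10^11/1.51096×10^9) = 9.3715 km/s.
Transfer-orbit speed at r₁ (vis-viva equation): v_a = √[μ(2/r₁ − 1/a_t)] = 5.1907 km/s.
First burn Δv₁ = |v_a − v₁| = 4.181 km/s.
At r₂, v₂ = √(μ/r₂) = 22.016 km/s.
Transfer-orbit speed at r₂: v_p = √[μ(2/r₂ − 1/a_t)] = 28.648 km/s.
Second burn Δv₂ = |v₂ − v_p| = 6.632 km/s.
Δv = Δv₁ + Δv₂ = 4.181 + 6.632 = 10.81 km/s.

Δv = 10800 m/s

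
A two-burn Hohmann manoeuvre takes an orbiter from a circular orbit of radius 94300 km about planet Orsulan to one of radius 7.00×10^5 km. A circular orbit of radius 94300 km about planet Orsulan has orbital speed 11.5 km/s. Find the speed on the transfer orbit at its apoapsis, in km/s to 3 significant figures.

From the circular-orbit relation v² = μ/r at r = 94300 km: μ = v²r = (11.5)² × 94300 = 1.24712×10^7 km³/s².
Semi-major axis of the transfer orbit: a_t = (94300 + 7.000×10^5)/2 = 3.9715×10^5 km.
At apoapsis, r = 7.000×10^5 km.
Applying v² = μ(2/r − 1/a_t): v = 2.057 km/s.

v = 2.06 km/s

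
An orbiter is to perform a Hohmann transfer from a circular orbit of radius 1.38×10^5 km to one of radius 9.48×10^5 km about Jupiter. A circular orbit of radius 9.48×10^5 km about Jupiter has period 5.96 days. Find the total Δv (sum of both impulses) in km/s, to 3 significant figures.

Δv = 15.5 km/s

From Kepler's third law T² = 4π²r³/μ at r = 9.48×10^5 km, T = 5.96 days = 5.96 × 86400 s = 5.14944×10^5 s: μ = 4π²r³/T² = 1.26842×10^8 km³/s².
The Hohmann ellipse has a_t = (r₁ + r₂)/2 = 5.430×10^5 km.
Circular speed at r₁: v₁ = √(μ/r₁) = √(1.26842×10^8/1.380×10^5) = 30.3175 km/s.
On the transfer ellipse at r₁, vis-viva gives v_p = √[μ(2/r₁ − 1/a_t)] = 40.0587 km/s.
First burn Δv₁ = |v_p − v₁| = 9.741 km/s.
Circular speed at r₂: v₂ = √(μ/r₂) = 11.567 km/s.
Transfer-orbit speed at r₂: v_a = √[μ(2/r₂ − 1/a_t)] = 5.8313 km/s.
Second burn Δv₂ = |v₂ − v_a| = 5.736 km/s.
Δv = Δv₁ + Δv₂ = 9.741 + 5.736 = 15.48 km/s.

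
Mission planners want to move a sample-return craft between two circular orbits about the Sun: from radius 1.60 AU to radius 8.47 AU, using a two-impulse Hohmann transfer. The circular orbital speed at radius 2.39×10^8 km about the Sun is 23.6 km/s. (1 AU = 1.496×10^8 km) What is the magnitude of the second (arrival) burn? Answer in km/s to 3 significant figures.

From the circular-orbit relation v² = μ/r at r = 2.39×10^8 km: μ = v²r = (23.6)² × 2.39×10^8 = 1.33113×10^11 km³/s².
In km: r₁ = 1.60 × 1.496×10^8 = 2.3936×10^8 km; r₂ = 8.47 × 1.496×10^8 = 1.267112×10^9 km.
The Hohmann ellipse has a_t = (r₁ + r₂)/2 = 7.53236×10^8 km.
Circular speed at r = 1.267112×10^9 km: v_c = √(μ/r) = 10.25 km/s.
Vis-viva on the transfer ellipse at r = 1.267112×10^9 km gives v_t = √[μ(2/r − 1/a_t)] = 5.778 km/s.
Δv₂ = |v_t − v_c| = |5.778 − 10.25| = 4.472 km/s.

Δv₂ = 4.47 km/s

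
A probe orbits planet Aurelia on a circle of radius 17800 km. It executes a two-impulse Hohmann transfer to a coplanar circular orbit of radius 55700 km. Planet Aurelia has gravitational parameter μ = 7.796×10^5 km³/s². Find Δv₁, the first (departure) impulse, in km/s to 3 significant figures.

Δv₁ = 1.53 km/s

Transfer-ellipse semi-major axis a_t = (r₁ + r₂)/2 = (17800 + 55700)/2 = 36750 km.
On the circular orbit at r = 17800 km, v_c = √(μ/r) = 6.618 km/s.
Vis-viva on the transfer ellipse at r = 17800 km gives v_t = √[μ(2/r − 1/a_t)] = 8.148 km/s.
Δv₁ = |v_t − v_c| = |8.148 − 6.618| = 1.530 km/s.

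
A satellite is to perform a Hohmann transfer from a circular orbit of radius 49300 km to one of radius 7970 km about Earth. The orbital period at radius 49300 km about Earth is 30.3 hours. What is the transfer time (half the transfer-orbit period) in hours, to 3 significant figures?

t = 6.71 hours

From Kepler's third law T² = 4π²r³/μ at r = 49300 km, T = 30.3 hours = 30.3 × 3600 s = 1.0908×10^5 s: μ = 4π²r³/T² = 3.97567×10^5 km³/s².
Transfer-ellipse semi-major axis a_t = (r₁ + r₂)/2 = (49300 + 7970)/2 = 28635 km.
Transfer time t = π√(a_t³/μ) = π√((28635)³ / 3.97567×10^5) = 24140 s.
Converting: 24140 s ÷ 3600 s/hour = 6.71 hours.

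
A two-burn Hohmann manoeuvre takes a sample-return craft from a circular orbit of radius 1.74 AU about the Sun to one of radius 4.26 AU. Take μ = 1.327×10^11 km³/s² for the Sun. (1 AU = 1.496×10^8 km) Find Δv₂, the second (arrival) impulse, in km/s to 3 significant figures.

In km: r₁ = 1.74 × 1.496×10^8 = 2.60304×10^8 km; r₂ = 4.26 × 1.496×10^8 = 6.37296×10^8 km.
Transfer-ellipse semi-major axis a_t = (r₁ + r₂)/2 = (2.60304×10^8 + 6.37296×10^8)/2 = 4.488×10^8 km.
Circular speed at r = 6.37296×10^8 km: v_c = √(μ/r) = 14.43 km/s.
Transfer-orbit speed at the same r (vis-viva, a = a_t): v_t = √[μ(2/r − 1/a_t)] = 10.99 km/s.
Δv₂ = |v_t − v_c| = |10.99 − 14.43| = 3.440 km/s.

Δv₂ = 3.44 km/s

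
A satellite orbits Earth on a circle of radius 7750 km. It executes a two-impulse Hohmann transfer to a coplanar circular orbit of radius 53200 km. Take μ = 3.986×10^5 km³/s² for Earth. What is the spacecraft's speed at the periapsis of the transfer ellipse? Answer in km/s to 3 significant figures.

v = 9.48 km/s

Semi-major axis of the transfer orbit: a_t = (7750 + 53200)/2 = 30475 km.
At periapsis, r = 7750 km.
From the vis-viva equation, v = √[μ(2/r − 1/a_t)] = 9.475 km/s.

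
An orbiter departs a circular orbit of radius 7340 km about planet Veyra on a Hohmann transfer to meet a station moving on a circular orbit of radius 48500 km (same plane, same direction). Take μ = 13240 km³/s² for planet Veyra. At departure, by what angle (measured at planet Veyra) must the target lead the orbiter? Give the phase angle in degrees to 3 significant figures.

Semi-major axis of the transfer orbit: a_t = (7340 + 48500)/2 = 27920 km.
Transfer time t = π√(a_t³/μ) = 1.2737×10^5 s.
The target's mean motion on its circular orbit is ω₂ = √(μ/r₂³) = 1.0773×10^-5 rad/s.
Angle swept by the target during transfer: ω₂·t = 1.3722 rad = 78.62°.
Arrival is 180° from departure on the ellipse, so φ = 180° − 78.62° = 101°.

φ = 101°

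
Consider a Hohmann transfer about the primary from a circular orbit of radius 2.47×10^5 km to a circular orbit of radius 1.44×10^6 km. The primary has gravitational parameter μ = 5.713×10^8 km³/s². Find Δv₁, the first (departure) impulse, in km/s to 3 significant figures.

Transfer-ellipse semi-major axis a_t = (r₁ + r₂)/2 = (2.470×10^5 + 1.440×10^6)/2 = 8.435×10^5 km.
Circular speed at r = 2.470×10^5 km: v_c = √(μ/r) = 48.0932 km/s.
Transfer-orbit speed at the same r (vis-viva, a = a_t): v_t = √[μ(2/r − 1/a_t)] = 62.8380 km/s.
Δv₁ = |v_t − v_c| = |62.8380 − 48.0932| = 14.74 km/s.

Δv₁ = 14.7 km/s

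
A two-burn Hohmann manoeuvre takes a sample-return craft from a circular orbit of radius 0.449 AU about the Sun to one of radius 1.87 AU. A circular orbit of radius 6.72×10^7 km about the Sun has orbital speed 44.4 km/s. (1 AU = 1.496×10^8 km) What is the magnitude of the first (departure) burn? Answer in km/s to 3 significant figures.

Δv₁ = 12.0 km/s

From the circular-orbit relation v² = μ/r at r = 6.72×10^7 km: μ = v²r = (44.4)² × 6.72×10^7 = 1.32475×10^11 km³/s².
In km: r₁ = 0.449 × 1.496×10^8 = 6.71704×10^7 km; r₂ = 1.87 × 1.496×10^8 = 2.79752×10^8 km.
Transfer-ellipse semi-major axis a_t = (r₁ + r₂)/2 = (6.71704×10^7 + 2.79752×10^8)/2 = 1.734612×10^8 km.
Circular speed at r = 6.71704×10^7 km: v_c = √(μ/r) = 44.41 km/s.
Transfer-orbit speed at the same r (vis-viva, a = a_t): v_t = √[μ(2/r − 1/a_t)] = 56.40 km/s.
Δv₁ = |v_t − v_c| = |56.40 − 44.41| = 11.99 km/s.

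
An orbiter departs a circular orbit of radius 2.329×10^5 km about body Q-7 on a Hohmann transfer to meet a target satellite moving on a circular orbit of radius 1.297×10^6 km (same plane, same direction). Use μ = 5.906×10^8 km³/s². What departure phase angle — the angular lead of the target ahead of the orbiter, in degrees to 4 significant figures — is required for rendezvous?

Semi-major axis of the transfer orbit: a_t = (2.329×10^5 + 1.297×10^6)/2 = 7.6495×10^5 km.
Transfer time t = π√(a_t³/μ) = 86490 s.
Target angular speed ω₂ = √(μ/r₂³) = 1.645×10^-5 rad/s.
Angle swept by the target during transfer: ω₂·t = 1.423 rad = 81.53°.
The orbiter traverses 180° on the transfer ellipse, so the target must lead by 180° − 81.53° = 98.47°.

φ = 98.47°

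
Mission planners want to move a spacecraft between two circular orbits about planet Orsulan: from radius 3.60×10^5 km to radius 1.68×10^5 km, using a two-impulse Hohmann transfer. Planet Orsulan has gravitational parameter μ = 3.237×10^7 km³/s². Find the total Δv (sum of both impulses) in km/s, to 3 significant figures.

Δv = 4.25 km/s

The Hohmann ellipse has a_t = (r₁ + r₂)/2 = 2.640×10^5 km.
Circular speed at r₁: v₁ = √(μ/r₁) = √(3.237×10^7/3.600×10^5) = 9.48244 km/s.
On the transfer ellipse at r₁, v² = μ(2/r − 1/a) gives v_a = √[μ(2/r₁ − 1/a_t)] = 7.56437 km/s.
First burn Δv₁ = |v_a − v₁| = 1.9181 km/s.
At r₂, v₂ = √(μ/r₂) = 13.8809 km/s.
Transfer-orbit speed at r₂: v_p = √[μ(2/r₂ − 1/a_t)] = 16.2094 km/s.
Second burn Δv₂ = |v₂ − v_p| = 2.3285 km/s.
Total Δv = Δv₁ + Δv₂ = 4.247 km/s.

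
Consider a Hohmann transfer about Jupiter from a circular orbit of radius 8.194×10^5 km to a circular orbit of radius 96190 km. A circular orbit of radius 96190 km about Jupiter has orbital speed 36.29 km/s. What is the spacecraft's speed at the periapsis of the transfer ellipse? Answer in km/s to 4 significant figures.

From the circular-orbit relation v² = μ/r at r = 96190 km: μ = v²r = (36.29)² × 96190 = 1.26679×10^8 km³/s².
Semi-major axis of the transfer orbit: a_t = (8.194×10^5 + 96190)/2 = 4.57795×10^5 km.
The periapsis of the transfer ellipse is at r = 96190 km.
Vis-viva: v = √[μ(2/r − 1/a_t)] = √[1.26679×10^8 × (2/96190 − 1/4.57795×10^5)] = 48.55 km/s.

v = 48.55 km/s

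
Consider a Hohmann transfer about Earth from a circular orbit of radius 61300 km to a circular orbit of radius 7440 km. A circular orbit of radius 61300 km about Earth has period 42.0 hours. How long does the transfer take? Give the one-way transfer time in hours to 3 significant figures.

From Kepler's third law T² = 4π²r³/μ at r = 61300 km, T = 42.0 hours = 42.0 × 3600 s = 1.512×10^5 s: μ = 4π²r³/T² = 3.97775×10^5 km³/s².
Transfer-ellipse semi-major axis a_t = (r₁ + r₂)/2 = (61300 + 7440)/2 = 34370 km.
By Kepler's third law the transfer-orbit period is T = 2π√(a_t³/μ), so t = T/2 = 31740 s.
Converting: 31740 s ÷ 3600 s/hour = 8.82 hours.

t = 8.82 hours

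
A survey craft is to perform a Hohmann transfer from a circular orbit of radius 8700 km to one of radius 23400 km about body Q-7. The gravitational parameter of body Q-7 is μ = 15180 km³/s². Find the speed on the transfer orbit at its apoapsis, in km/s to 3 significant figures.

v = 0.593 km/s

The Hohmann ellipse has a_t = (r₁ + r₂)/2 = 16050 km.
The apoapsis of the transfer ellipse is at r = 23400 km.
Vis-viva: v = √[μ(2/r − 1/a_t)] = √[15180 × (2/23400 − 1/16050)] = 0.5930 km/s.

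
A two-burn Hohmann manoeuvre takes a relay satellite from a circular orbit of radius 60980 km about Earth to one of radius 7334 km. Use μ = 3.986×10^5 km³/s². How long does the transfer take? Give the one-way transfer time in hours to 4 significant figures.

Semi-major axis of the transfer orbit: a_t = (60980 + 7334)/2 = 34157 km.
By Kepler's third law the transfer-orbit period is T = 2π√(a_t³/μ), so t = T/2 = 31412 s.
Converting: 31412 s ÷ 3600 s/hour = 8.726 hours.

t = 8.726 hours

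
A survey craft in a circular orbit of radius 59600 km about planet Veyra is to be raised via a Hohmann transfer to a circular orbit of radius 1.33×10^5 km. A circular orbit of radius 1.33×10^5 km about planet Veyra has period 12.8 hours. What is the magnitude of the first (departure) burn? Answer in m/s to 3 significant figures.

From Kepler's third law T² = 4π²r³/μ at r = 1.33×10^5 km, T = 12.8 hours = 12.8 × 3600 s = 46080 s: μ = 4π²r³/T² = 4.37411×10^7 km³/s².
The Hohmann ellipse has a_t = (r₁ + r₂)/2 = 96300 km.
On the circular orbit at r = 59600 km, v_c = √(μ/r) = 27.091 km/s.
Transfer-orbit speed at the same r (vis-viva, a = a_t): v_t = √[μ(2/r − 1/a_t)] = 31.837 km/s.
Δv₁ = |v_t − v_c| = |31.837 − 27.091| = 4.746 km/s.

Δv₁ = 4750 m/s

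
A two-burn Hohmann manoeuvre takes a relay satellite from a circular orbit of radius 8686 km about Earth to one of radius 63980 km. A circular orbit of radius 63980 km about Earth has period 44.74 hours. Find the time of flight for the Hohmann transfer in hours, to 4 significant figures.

t = 9.573 hours

From Kepler's third law T² = 4π²r³/μ at r = 63980 km, T = 44.74 hours = 44.74 × 3600 s = 1.61064×10^5 s: μ = 4π²r³/T² = 3.98562×10^5 km³/s².
The Hohmann ellipse has a_t = (r₁ + r₂)/2 = 36333 km.
By Kepler's third law the transfer-orbit period is T = 2π√(a_t³/μ), so t = T/2 = 34463 s.
Converting: 34463 s ÷ 3600 s/hour = 9.573 hours.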